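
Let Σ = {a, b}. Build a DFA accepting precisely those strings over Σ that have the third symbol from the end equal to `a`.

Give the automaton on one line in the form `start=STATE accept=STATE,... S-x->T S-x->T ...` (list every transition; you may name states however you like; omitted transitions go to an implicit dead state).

A DFA must remember the last 3 symbols (since which symbol is third-to-last isn't known until the input ends). Use one state per possible window of the last ≤3 symbols; accept from those whose window starts with `a`.
          a    b  
>  q0     q1   q2 
   q1     q3   q4 
   q2     q5   q6 
   q3     q7   q8 
   q4     q9  q10 
   q5    q11  q12 
   q6    q13  q14 
 * q7     q7   q8 
 * q8     q9  q10 
 * q9    q11  q12 
 * q10   q13  q14 
   q11    q7   q8 
   q12    q9  q10 
   q13   q11  q12 
   q14   q13  q14 
(> = start, * = accepting)

start=q0 accept=q7,q8,q9,q10 q0-a->q1 q0-b->q2 q1-a->q3 q1-b->q4 q2-a->q5 q2-b->q6 q3-a->q7 q3-b->q8 q4-a->q9 q4-b->q10 q5-a->q11 q5-b->q12 q6-a->q13 q6-b->q14 q7-a->q7 q7-b->q8 q8-a->q9 q8-b->q10 q9-a->q11 q9-b->q12 q10-a->q13 q10-b->q14 q11-a->q7 q11-b->q8 q12-a->q9 q12-b->q10 q13-a->q11 q13-b->q12 q14-a->q13 q14-b->q14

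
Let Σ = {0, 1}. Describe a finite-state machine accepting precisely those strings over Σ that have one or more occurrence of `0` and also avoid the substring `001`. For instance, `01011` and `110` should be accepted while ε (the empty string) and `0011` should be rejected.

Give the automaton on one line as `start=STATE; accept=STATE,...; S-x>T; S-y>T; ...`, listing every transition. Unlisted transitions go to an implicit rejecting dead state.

Handle the two conditions separately and then intersect. The first has 3 states tracking the count of `0`s, saturating at 2; the second has 4 states tracking partial matches of the forbidden pattern `001`. A product state is a pair (one from each), accepting exactly when both do. Equivalent product states are then merged.
A 5-state machine:
        0   1  
>  q0   q1  q0 
 * q1   q2  q3 
 * q2   q2  q4 
 * q3   q1  q3 
   q4   q4  q4 
(> = start, * = accepting)

start=q0; accept=q1,q2,q3; q0-0>q1; q0-1>q0; q1-0>q2; q1-1>q3; q2-0>q2; q2-1>q4; q3-0>q1; q3-1>q3; q4-0>q4; q4-1>q4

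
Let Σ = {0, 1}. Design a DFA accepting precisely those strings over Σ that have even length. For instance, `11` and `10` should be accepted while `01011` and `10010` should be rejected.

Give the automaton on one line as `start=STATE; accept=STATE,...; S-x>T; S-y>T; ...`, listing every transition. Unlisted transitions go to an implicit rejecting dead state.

start=S0; accept=S0; S0-0>S1; S0-1>S1; S1-0>S0; S1-1>S0

Only the length mod 2 matters, so use a 2-cycle: from any state, every input symbol moves to the next state, wrapping S1 back to S0. Mark S0 accepting.
A 2-state machine:
        0   1  
>* S0   S1  S1 
   S1   S0  S0 
(> = start, * = accepting)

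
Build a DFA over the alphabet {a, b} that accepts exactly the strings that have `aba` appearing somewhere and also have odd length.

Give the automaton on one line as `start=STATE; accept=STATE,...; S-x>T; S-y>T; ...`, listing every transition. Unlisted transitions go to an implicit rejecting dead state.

start=q0; accept=q6; q0-a>q1; q0-b>q2; q1-a>q3; q1-b>q4; q2-a>q3; q2-b>q0; q3-a>q1; q3-b>q5; q4-a>q6; q4-b>q2; q5-a>q7; q5-b>q0; q6-a>q7; q6-b>q7; q7-a>q6; q7-b>q6

Run two small machines in parallel and take their product. One (4 states) tracks whether and how much of `aba` has been seen; the other (2 states) tracks the input length modulo 2. Each combined state is a pair, one component from each; accept when both components accept.
8 states suffice.
        a   b  
>  q0   q1  q2 
   q1   q3  q4 
   q2   q3  q0 
   q3   q1  q5 
   q4   q6  q2 
   q5   q7  q0 
 * q6   q7  q7 
   q7   q6  q6 
(> = start, * = accepting)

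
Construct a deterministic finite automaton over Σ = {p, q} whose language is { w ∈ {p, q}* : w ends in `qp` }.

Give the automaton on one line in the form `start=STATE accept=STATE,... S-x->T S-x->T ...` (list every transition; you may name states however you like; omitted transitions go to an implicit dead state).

Let each state record the length of the longest suffix of the input read so far that is also a prefix of `qp`. s1 means the last symbol is `q`; s2 means the last 2 symbols are `qp`. Accept only at s2, where the string currently ends in `qp`.
A 3-state machine:
        p   q  
>  s0   s0  s1 
   s1   s2  s1 
 * s2   s0  s1 
(> = start, * = accepting)

start=s0 accept=s2 s0-p->s0 s0-q->s1 s1-p->s2 s1-q->s1 s2-p->s0 s2-q->s1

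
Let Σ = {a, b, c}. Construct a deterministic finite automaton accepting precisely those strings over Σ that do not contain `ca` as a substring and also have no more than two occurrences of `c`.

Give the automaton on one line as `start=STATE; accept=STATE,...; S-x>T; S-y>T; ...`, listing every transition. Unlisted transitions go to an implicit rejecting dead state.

start=S0; accept=S0,S1,S3,S4,S5; S0-a>S0; S0-b>S0; S0-c>S1; S1-a>S2; S1-b>S3; S1-c>S4; S2-a>S2; S2-b>S2; S2-c>S2; S3-a>S3; S3-b>S3; S3-c>S4; S4-a>S2; S4-b>S5; S4-c>S2; S5-a>S5; S5-b>S5; S5-c>S2

Handle the two conditions separately and then intersect. One (3 states) tracks partial matches of the forbidden pattern `ca`; the other (4 states) tracks the count of `c`s, saturating at 3. Each combined state is a pair, one component from each; accept when both components accept. Minimizing collapses redundant product states.
A 6-state machine:
        a   b   c  
>* S0   S0  S0  S1 
 * S1   S2  S3  S4 
   S2   S2  S2  S2 
 * S3   S3  S3  S4 
 * S4   S2  S5  S2 
 * S5   S5  S5  S2 
(> = start, * = accepting)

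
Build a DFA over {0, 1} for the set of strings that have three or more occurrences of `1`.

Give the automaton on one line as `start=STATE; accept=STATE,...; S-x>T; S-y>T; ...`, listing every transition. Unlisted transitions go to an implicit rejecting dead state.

Count `1`s, saturating at 4: states q0 through q3 mean 0 through 3 `1`s seen; q4 means more than 3. Each `1` increments (capped at q4); other symbols loop. Accept from {q3, q4}.
With 5 states:
        0   1  
>  q0   q0  q1 
   q1   q1  q2 
   q2   q2  q3 
 * q3   q3  q4 
 * q4   q4  q4 
(> = start, * = accepting)

start=q0; accept=q3,q4; q0-0>q0; q0-1>q1; q1-0>q1; q1-1>q2; q2-0>q2; q2-1>q3; q3-0>q3; q3-1>q4; q4-0>q4; q4-1>q4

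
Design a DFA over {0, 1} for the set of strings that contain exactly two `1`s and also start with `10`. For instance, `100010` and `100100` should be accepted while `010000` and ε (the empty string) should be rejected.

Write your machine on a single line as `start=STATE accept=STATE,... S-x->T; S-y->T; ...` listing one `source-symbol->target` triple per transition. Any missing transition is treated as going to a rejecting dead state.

start=q0; accept=q4; q0-0->q1; q0-1->q2; q1-0->q1; q1-1->q1; q2-0->q3; q2-1->q1; q3-0->q3; q3-1->q4; q4-0->q4; q4-1->q1

Run two small machines in parallel and take their product. One (4 states) tracks the count of `1`s, saturating at 3; the other (4 states) tracks whether the input so far still matches the prefix `10`. Each combined state is a pair, one component from each; accept when both components accept. Equivalent product states are then merged.
        0   1  
>  q0   q1  q2 
   q1   q1  q1 
   q2   q3  q1 
   q3   q3  q4 
 * q4   q4  q1 
(> = start, * = accepting)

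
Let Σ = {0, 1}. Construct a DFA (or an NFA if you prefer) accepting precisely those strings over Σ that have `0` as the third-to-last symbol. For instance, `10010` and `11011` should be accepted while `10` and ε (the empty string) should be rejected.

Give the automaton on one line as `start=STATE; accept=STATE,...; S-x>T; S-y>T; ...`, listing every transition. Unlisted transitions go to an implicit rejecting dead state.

start=q0; accept=q7,q8,q9,q10; q0-0>q1; q0-1>q2; q1-0>q3; q1-1>q4; q2-0>q5; q2-1>q6; q3-0>q7; q3-1>q8; q4-0>q9; q4-1>q10; q5-0>q11; q5-1>q12; q6-0>q13; q6-1>q14; q7-0>q7; q7-1>q8; q8-0>q9; q8-1>q10; q9-0>q11; q9-1>q12; q10-0>q13; q10-1>q14; q11-0>q7; q11-1>q8; q12-0>q9; q12-1>q10; q13-0>q11; q13-1>q12; q14-0>q13; q14-1>q14

A DFA must remember the last 3 symbols (since which symbol is third-to-last isn't known until the input ends). Use one state per possible window of the last ≤3 symbols; accept from those whose window starts with `0`.
15 states suffice.
          0    1  
>  q0     q1   q2 
   q1     q3   q4 
   q2     q5   q6 
   q3     q7   q8 
   q4     q9  q10 
   q5    q11  q12 
   q6    q13  q14 
 * q7     q7   q8 
 * q8     q9  q10 
 * q9    q11  q12 
 * q10   q13  q14 
   q11    q7   q8 
   q12    q9  q10 
   q13   q11  q12 
   q14   q13  q14 
(> = start, * = accepting)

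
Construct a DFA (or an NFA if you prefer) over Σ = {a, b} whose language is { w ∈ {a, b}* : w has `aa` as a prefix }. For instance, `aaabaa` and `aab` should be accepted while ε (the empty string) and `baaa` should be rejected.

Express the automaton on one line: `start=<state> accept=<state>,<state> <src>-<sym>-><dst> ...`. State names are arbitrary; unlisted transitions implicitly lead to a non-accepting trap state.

Check the first 2 symbols one by one: q0 through q1 record how many have matched `aa` so far; any wrong symbol goes to the dead state q3. After all 2 match we enter the accepting sink q2.
A 4-state machine:
        a   b  
>  q0   q1  q3 
   q1   q2  q3 
 * q2   q2  q2 
   q3   q3  q3 
(> = start, * = accepting)

start=q0 accept=q2 q0-a->q1 q0-b->q3 q1-a->q2 q1-b->q3 q2-a->q2 q2-b->q2 q3-a->q3 q3-b->q3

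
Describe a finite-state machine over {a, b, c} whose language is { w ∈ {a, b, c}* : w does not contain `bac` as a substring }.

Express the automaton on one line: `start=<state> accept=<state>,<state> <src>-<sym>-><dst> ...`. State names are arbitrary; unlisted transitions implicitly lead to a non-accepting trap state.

start=q0 accept=q0,q1,q2 q0-a->q0 q0-b->q1 q0-c->q0 q1-a->q2 q1-b->q1 q1-c->q0 q2-a->q0 q2-b->q1 q2-c->q3 q3-a->q3 q3-b->q3 q3-c->q3

This is the complement of 'contains `bac`'. Use the same substring-matching states — q0 through q3 holding how much of `bac` has just been matched — but flip the accepting set: everything except the trap q3 accepts.
        a   b   c  
>* q0   q0  q1  q0 
 * q1   q2  q1  q0 
 * q2   q0  q1  q3 
   q3   q3  q3  q3 
(> = start, * = accepting)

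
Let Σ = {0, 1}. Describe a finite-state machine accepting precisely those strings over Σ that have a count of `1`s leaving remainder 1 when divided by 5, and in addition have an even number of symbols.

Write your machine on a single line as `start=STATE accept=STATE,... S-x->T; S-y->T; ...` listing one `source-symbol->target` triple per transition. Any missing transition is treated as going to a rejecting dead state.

Run two small machines in parallel and take their product. The first has 5 states tracking the count of `1`s modulo 5; the second has 2 states tracking the input length modulo 2. A product state is a pair (one from each), accepting exactly when both do.
With 10 states:
        0   1  
>  q0   q1  q2 
   q1   q0  q3 
   q2   q3  q4 
 * q3   q2  q5 
   q4   q5  q6 
   q5   q4  q7 
   q6   q7  q8 
   q7   q6  q9 
   q8   q9  q1 
   q9   q8  q0 
(> = start, * = accepting)

start=q0; accept=q3; q0-0->q1; q0-1->q2; q1-0->q0; q1-1->q3; q2-0->q3; q2-1->q4; q3-0->q2; q3-1->q5; q4-0->q5; q4-1->q6; q5-0->q4; q5-1->q7; q6-0->q7; q6-1->q8; q7-0->q6; q7-1->q9; q8-0->q9; q8-1->q1; q9-0->q8; q9-1->q0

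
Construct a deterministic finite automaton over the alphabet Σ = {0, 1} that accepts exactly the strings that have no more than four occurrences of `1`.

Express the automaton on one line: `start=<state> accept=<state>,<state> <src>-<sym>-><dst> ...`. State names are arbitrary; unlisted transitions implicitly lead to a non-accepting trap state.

start=S0 accept=S0,S1,S2,S3,S4 S0-0->S0 S0-1->S1 S1-0->S1 S1-1->S2 S2-0->S2 S2-1->S3 S3-0->S3 S3-1->S4 S4-0->S4 S4-1->S5 S5-0->S5 S5-1->S5

Count `1`s, saturating at 5: states S0 through S4 mean 0 through 4 `1`s seen; S5 means more than 4. Each `1` increments (capped at S5); other symbols loop. Accept from {S0, S1, S2, S3, S4}.
A 6-state machine:
        0   1  
>* S0   S0  S1 
 * S1   S1  S2 
 * S2   S2  S3 
 * S3   S3  S4 
 * S4   S4  S5 
   S5   S5  S5 
(> = start, * = accepting)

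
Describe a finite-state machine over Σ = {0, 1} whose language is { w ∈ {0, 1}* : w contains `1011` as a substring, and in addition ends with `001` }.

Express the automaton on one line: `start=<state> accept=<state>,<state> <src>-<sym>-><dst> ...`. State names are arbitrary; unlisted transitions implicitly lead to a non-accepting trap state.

Handle the two conditions separately and then intersect. One (5 states) tracks whether and how much of `1011` has been seen; the other (4 states) tracks how much of the suffix `001` has currently been matched. Each combined state is a pair, one component from each; accept when both components accept. Minimizing collapses redundant product states.
With 8 states:
        0   1  
>  S0   S0  S1 
   S1   S2  S1 
   S2   S0  S3 
   S3   S2  S4 
   S4   S5  S4 
   S5   S6  S4 
   S6   S6  S7 
 * S7   S5  S4 
(> = start, * = accepting)

start=S0 accept=S7 S0-0->S0 S0-1->S1 S1-0->S2 S1-1->S1 S2-0->S0 S2-1->S3 S3-0->S2 S3-1->S4 S4-0->S5 S4-1->S4 S5-0->S6 S5-1->S4 S6-0->S6 S6-1->S7 S7-0->S5 S7-1->S4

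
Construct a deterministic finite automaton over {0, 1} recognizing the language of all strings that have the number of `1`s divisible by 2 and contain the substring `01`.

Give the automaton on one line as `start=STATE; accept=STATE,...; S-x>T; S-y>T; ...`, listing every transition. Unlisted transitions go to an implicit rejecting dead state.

Build one automaton per condition and run them in lockstep. One (2 states) tracks the count of `1`s modulo 2; the other (3 states) tracks whether and how much of `01` has been seen. Each combined state is a pair, one component from each; accept when both components accept.
With 6 states:
       0  1 
>  A   B  C 
   B   B  D 
   C   E  A 
   D   D  F 
   E   E  F 
 * F   F  D 
(> = start, * = accepting)

start=A; accept=F; A-0>B; A-1>C; B-0>B; B-1>D; C-0>E; C-1>A; D-0>D; D-1>F; E-0>E; E-1>F; F-0>F; F-1>D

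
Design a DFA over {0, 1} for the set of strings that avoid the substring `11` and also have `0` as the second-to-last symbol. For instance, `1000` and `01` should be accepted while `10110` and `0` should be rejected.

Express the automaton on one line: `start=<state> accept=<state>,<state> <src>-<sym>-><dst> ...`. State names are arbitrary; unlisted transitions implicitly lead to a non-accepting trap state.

start=S0 accept=S3,S4 S0-0->S1 S0-1->S2 S1-0->S3 S1-1->S4 S2-0->S5 S2-1->S6 S3-0->S3 S3-1->S4 S4-0->S5 S4-1->S6 S5-0->S3 S5-1->S4 S6-0->S7 S6-1->S6 S7-0->S8 S7-1->S9 S8-0->S8 S8-1->S9 S9-0->S7 S9-1->S6

Handle the two conditions separately and then intersect. The first has 3 states tracking partial matches of the forbidden pattern `11`; the second has 7 states tracking the last 2 symbols read. A product state is a pair (one from each), accepting exactly when both do.
A 10-state machine:
        0   1  
>  S0   S1  S2 
   S1   S3  S4 
   S2   S5  S6 
 * S3   S3  S4 
 * S4   S5  S6 
   S5   S3  S4 
   S6   S7  S6 
   S7   S8  S9 
   S8   S8  S9 
   S9   S7  S6 
(> = start, * = accepting)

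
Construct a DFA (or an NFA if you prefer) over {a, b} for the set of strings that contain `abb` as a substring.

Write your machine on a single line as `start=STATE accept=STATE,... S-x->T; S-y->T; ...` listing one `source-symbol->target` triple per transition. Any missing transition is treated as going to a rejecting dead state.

Track how much of `abb` has been matched so far: state q0 is no progress, q3 is the absorbing accept state reached once `abb` has occurred. Intermediate states record partial matches; on a mismatch, fall back to the longest reusable overlap.
With 4 states:
        a   b  
>  q0   q1  q0 
   q1   q1  q2 
   q2   q1  q3 
 * q3   q3  q3 
(> = start, * = accepting)

start=q0; accept=q3; q0-a->q1; q0-b->q0; q1-a->q1; q1-b->q2; q2-a->q1; q2-b->q3; q3-a->q3; q3-b->q3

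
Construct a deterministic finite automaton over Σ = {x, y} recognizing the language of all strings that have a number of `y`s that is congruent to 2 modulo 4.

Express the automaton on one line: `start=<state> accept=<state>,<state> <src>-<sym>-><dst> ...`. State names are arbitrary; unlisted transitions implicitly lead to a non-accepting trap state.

The only thing that matters is how many `y`s have appeared, reduced mod 4. Use one state per residue: s0 for 0, …, s3 for 3. Reading `y` moves to the next residue; anything else stays put. s2 is accepting.
With 4 states:
        x   y  
>  s0   s0  s1 
   s1   s1  s2 
 * s2   s2  s3 
   s3   s3  s0 
(> = start, * = accepting)

start=s0 accept=s2 s0-x->s0 s0-y->s1 s1-x->s1 s1-y->s2 s2-x->s2 s2-y->s3 s3-x->s3 s3-y->s0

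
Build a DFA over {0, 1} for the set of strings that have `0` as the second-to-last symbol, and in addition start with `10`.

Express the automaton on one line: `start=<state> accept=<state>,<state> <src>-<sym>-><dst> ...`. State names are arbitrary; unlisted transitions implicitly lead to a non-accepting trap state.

Run two small machines in parallel and take their product. One (7 states) tracks the last 2 symbols read; the other (4 states) tracks whether the input so far still matches the prefix `10`. Each combined state is a pair, one component from each; accept when both components accept. Equivalent product states are then merged.
With 7 states:
        0   1  
>  s0   s1  s2 
   s1   s1  s1 
   s2   s3  s1 
   s3   s4  s5 
 * s4   s4  s5 
 * s5   s3  s6 
   s6   s3  s6 
(> = start, * = accepting)

start=s0 accept=s4,s5 s0-0->s1 s0-1->s2 s1-0->s1 s1-1->s1 s2-0->s3 s2-1->s1 s3-0->s4 s3-1->s5 s4-0->s4 s4-1->s5 s5-0->s3 s5-1->s6 s6-0->s3 s6-1->s6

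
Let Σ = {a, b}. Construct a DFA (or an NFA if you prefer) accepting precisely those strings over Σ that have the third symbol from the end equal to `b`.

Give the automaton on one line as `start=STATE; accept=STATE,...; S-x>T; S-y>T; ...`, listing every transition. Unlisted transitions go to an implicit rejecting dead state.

Because acceptance depends on a position counted from the end, the machine has to buffer the most recent 3 symbols. Make each state the string of the last up-to-3 symbols read; on input `x` shift the window left and append `x`. Accept when the buffered window has length 3 and begins with `b`.
          a    b  
>  q0     q1   q2 
   q1     q3   q4 
   q2     q5   q6 
   q3     q7   q8 
   q4     q9  q10 
   q5    q11  q12 
   q6    q13  q14 
   q7     q7   q8 
   q8     q9  q10 
   q9    q11  q12 
   q10   q13  q14 
 * q11    q7   q8 
 * q12    q9  q10 
 * q13   q11  q12 
 * q14   q13  q14 
(> = start, * = accepting)

start=q0; accept=q11,q12,q13,q14; q0-a>q1; q0-b>q2; q1-a>q3; q1-b>q4; q2-a>q5; q2-b>q6; q3-a>q7; q3-b>q8; q4-a>q9; q4-b>q10; q5-a>q11; q5-b>q12; q6-a>q13; q6-b>q14; q7-a>q7; q7-b>q8; q8-a>q9; q8-b>q10; q9-a>q11; q9-b>q12; q10-a>q13; q10-b>q14; q11-a>q7; q11-b>q8; q12-a>q9; q12-b>q10; q13-a>q11; q13-b>q12; q14-a>q13; q14-b>q14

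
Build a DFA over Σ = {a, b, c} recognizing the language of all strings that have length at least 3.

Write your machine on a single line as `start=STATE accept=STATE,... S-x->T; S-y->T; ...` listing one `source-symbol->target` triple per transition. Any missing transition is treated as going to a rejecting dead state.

start=q0; accept=q3,q4; q0-a->q1; q0-b->q1; q0-c->q1; q1-a->q2; q1-b->q2; q1-c->q2; q2-a->q3; q2-b->q3; q2-c->q3; q3-a->q4; q3-b->q4; q3-c->q4; q4-a->q4; q4-b->q4; q4-c->q4

We only need to distinguish lengths 0, 1, …, 3, and '>3'. Chain q0 → q1 → q2 → q3 → q4 on every symbol, with q4 looping. Accepting states: {q3, q4}.
With 5 states:
        a   b   c  
>  q0   q1  q1  q1 
   q1   q2  q2  q2 
   q2   q3  q3  q3 
 * q3   q4  q4  q4 
 * q4   q4  q4  q4 
(> = start, * = accepting)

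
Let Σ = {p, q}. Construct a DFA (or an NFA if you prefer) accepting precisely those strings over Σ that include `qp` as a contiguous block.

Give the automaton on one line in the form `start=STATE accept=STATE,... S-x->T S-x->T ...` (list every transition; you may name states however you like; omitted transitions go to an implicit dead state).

start=A accept=C A-p->A A-q->B B-p->C B-q->B C-p->C C-q->C

States A..B record the length of the longest prefix of `qp` that matches the current input suffix. Reaching C means `qp` has been seen, and we stay there forever. Accept from C.
       p  q 
>  A   A  B 
   B   C  B 
 * C   C  C 
(> = start, * = accepting)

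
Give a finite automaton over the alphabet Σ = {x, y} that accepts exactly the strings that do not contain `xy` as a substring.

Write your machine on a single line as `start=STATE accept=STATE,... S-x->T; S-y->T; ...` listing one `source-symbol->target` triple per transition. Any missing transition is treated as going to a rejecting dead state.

start=q0; accept=q0,q1; q0-x->q1; q0-y->q0; q1-x->q1; q1-y->q2; q2-x->q2; q2-y->q2

This is the complement of 'contains `xy`'. Use the same substring-matching states — q0 through q2 holding how much of `xy` has just been matched — but flip the accepting set: everything except the trap q2 accepts.
3 states suffice.
        x   y  
>* q0   q1  q0 
 * q1   q1  q2 
   q2   q2  q2 
(> = start, * = accepting)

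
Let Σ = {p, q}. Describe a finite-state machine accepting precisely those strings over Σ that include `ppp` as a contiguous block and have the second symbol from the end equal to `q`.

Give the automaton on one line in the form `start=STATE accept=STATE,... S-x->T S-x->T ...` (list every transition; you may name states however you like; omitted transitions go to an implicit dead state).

start=A accept=F,G A-p->B A-q->A B-p->C B-q->A C-p->D C-q->A D-p->D D-q->E E-p->F E-q->G F-p->D F-q->E G-p->F G-q->G

Build one automaton per condition and run them in lockstep. One (4 states) tracks whether and how much of `ppp` has been seen; the other (7 states) tracks the last 2 symbols read. Each combined state is a pair, one component from each; accept when both components accept. Equivalent product states are then merged.
A 7-state machine:
       p  q 
>  A   B  A 
   B   C  A 
   C   D  A 
   D   D  E 
   E   F  G 
 * F   D  E 
 * G   F  G 
(> = start, * = accepting)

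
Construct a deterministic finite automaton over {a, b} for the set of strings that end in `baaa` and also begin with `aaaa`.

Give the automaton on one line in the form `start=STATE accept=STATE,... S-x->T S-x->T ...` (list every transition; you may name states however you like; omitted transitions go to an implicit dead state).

Run two small machines in parallel and take their product. One (5 states) tracks how much of the suffix `baaa` has currently been matched; the other (6 states) tracks whether the input so far still matches the prefix `aaaa`. Each combined state is a pair, one component from each; accept when both components accept.
A 14-state machine:
          a    b  
>  s0     s1   s2 
   s1     s3   s2 
   s2     s4   s2 
   s3     s5   s2 
   s4     s6   s2 
   s5     s7   s2 
   s6     s8   s2 
   s7     s7   s9 
   s8    s10   s2 
   s9    s11   s9 
   s10   s10   s2 
   s11   s12   s9 
   s12   s13   s9 
 * s13    s7   s9 
(> = start, * = accepting)

start=s0 accept=s13 s0-a->s1 s0-b->s2 s1-a->s3 s1-b->s2 s2-a->s4 s2-b->s2 s3-a->s5 s3-b->s2 s4-a->s6 s4-b->s2 s5-a->s7 s5-b->s2 s6-a->s8 s6-b->s2 s7-a->s7 s7-b->s9 s8-a->s10 s8-b->s2 s9-a->s11 s9-b->s9 s10-a->s10 s10-b->s2 s11-a->s12 s11-b->s9 s12-a->s13 s12-b->s9 s13-a->s7 s13-b->s9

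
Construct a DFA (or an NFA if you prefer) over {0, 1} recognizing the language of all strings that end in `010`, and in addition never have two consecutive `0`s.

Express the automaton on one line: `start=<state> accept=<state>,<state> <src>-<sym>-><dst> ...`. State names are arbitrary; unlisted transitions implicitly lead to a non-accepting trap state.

start=A accept=F A-0->B A-1->A B-0->C B-1->D C-0->C C-1->E D-0->F D-1->A E-0->G E-1->H F-0->C F-1->D G-0->C G-1->E H-0->C H-1->H

Build one automaton per condition and run them in lockstep. One (4 states) tracks how much of the suffix `010` has currently been matched; the other (3 states) tracks partial matches of the forbidden pattern `00`. Each combined state is a pair, one component from each; accept when both components accept.
With 8 states:
       0  1 
>  A   B  A 
   B   C  D 
   C   C  E 
   D   F  A 
   E   G  H 
 * F   C  D 
   G   C  E 
   H   C  H 
(> = start, * = accepting)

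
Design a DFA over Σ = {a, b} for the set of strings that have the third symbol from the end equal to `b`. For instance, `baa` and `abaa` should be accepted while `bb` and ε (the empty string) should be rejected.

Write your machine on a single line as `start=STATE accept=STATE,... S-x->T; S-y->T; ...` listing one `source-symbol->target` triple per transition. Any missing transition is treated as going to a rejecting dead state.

start=S0; accept=S11,S12,S13,S14; S0-a->S1; S0-b->S2; S1-a->S3; S1-b->S4; S2-a->S5; S2-b->S6; S3-a->S7; S3-b->S8; S4-a->S9; S4-b->S10; S5-a->S11; S5-b->S12; S6-a->S13; S6-b->S14; S7-a->S7; S7-b->S8; S8-a->S9; S8-b->S10; S9-a->S11; S9-b->S12; S10-a->S13; S10-b->S14; S11-a->S7; S11-b->S8; S12-a->S9; S12-b->S10; S13-a->S11; S13-b->S12; S14-a->S13; S14-b->S14

Because acceptance depends on a position counted from the end, the machine has to buffer the most recent 3 symbols. Make each state the string of the last up-to-3 symbols read; on input `x` shift the window left and append `x`. Accept when the buffered window has length 3 and begins with `b`.
          a    b  
>  S0     S1   S2 
   S1     S3   S4 
   S2     S5   S6 
   S3     S7   S8 
   S4     S9  S10 
   S5    S11  S12 
   S6    S13  S14 
   S7     S7   S8 
   S8     S9  S10 
   S9    S11  S12 
   S10   S13  S14 
 * S11    S7   S8 
 * S12    S9  S10 
 * S13   S11  S12 
 * S14   S13  S14 
(> = start, * = accepting)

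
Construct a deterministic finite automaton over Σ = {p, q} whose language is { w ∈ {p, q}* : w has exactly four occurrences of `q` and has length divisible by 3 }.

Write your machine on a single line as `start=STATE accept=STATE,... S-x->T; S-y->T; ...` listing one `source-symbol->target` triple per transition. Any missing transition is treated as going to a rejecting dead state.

Handle the two conditions separately and then intersect. One (6 states) tracks the count of `q`s, saturating at 5; the other (3 states) tracks the input length modulo 3. Each combined state is a pair, one component from each; accept when both components accept. Equivalent product states are then merged.
A 16-state machine:
          p    q  
>  s0     s1   s2 
   s1     s3   s4 
   s2     s4   s5 
   s3     s0   s6 
   s4     s6   s7 
   s5     s7   s8 
   s6     s2   s9 
   s7     s9  s10 
   s8    s10  s11 
   s9     s5  s12 
   s10   s12  s13 
   s11   s13  s14 
   s12    s8  s15 
   s13   s15  s14 
   s14   s14  s14 
 * s15   s11  s14 
(> = start, * = accepting)

start=s0; accept=s15; s0-p->s1; s0-q->s2; s1-p->s3; s1-q->s4; s2-p->s4; s2-q->s5; s3-p->s0; s3-q->s6; s4-p->s6; s4-q->s7; s5-p->s7; s5-q->s8; s6-p->s2; s6-q->s9; s7-p->s9; s7-q->s10; s8-p->s10; s8-q->s11; s9-p->s5; s9-q->s12; s10-p->s12; s10-q->s13; s11-p->s13; s11-q->s14; s12-p->s8; s12-q->s15; s13-p->s15; s13-q->s14; s14-p->s14; s14-q->s14; s15-p->s11; s15-q->s14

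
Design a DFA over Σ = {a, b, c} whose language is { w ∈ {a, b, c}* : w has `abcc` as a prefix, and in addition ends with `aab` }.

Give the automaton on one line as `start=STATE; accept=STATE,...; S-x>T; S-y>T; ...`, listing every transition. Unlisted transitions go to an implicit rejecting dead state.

Handle the two conditions separately and then intersect. One (6 states) tracks whether the input so far still matches the prefix `abcc`; the other (4 states) tracks how much of the suffix `aab` has currently been matched. Each combined state is a pair, one component from each; accept when both components accept.
          a    b    c  
>  S0     S1   S2   S2 
   S1     S3   S4   S2 
   S2     S5   S2   S2 
   S3     S3   S6   S2 
   S4     S5   S2   S7 
   S5     S3   S2   S2 
   S6     S5   S2   S2 
   S7     S5   S2   S8 
   S8     S9   S8   S8 
   S9    S10   S8   S8 
   S10   S10  S11   S8 
 * S11    S9   S8   S8 
(> = start, * = accepting)

start=S0; accept=S11; S0-a>S1; S0-b>S2; S0-c>S2; S1-a>S3; S1-b>S4; S1-c>S2; S2-a>S5; S2-b>S2; S2-c>S2; S3-a>S3; S3-b>S6; S3-c>S2; S4-a>S5; S4-b>S2; S4-c>S7; S5-a>S3; S5-b>S2; S5-c>S2; S6-a>S5; S6-b>S2; S6-c>S2; S7-a>S5; S7-b>S2; S7-c>S8; S8-a>S9; S8-b>S8; S8-c>S8; S9-a>S10; S9-b>S8; S9-c>S8; S10-a>S10; S10-b>S11; S10-c>S8; S11-a>S9; S11-b>S8; S11-c>S8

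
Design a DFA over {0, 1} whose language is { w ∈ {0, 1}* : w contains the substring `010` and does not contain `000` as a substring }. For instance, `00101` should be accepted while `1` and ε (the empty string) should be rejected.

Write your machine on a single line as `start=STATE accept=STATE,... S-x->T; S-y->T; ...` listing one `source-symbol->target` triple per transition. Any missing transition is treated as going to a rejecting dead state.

start=q0; accept=q5,q6,q7; q0-0->q1; q0-1->q0; q1-0->q2; q1-1->q3; q2-0->q4; q2-1->q3; q3-0->q5; q3-1->q0; q4-0->q4; q4-1->q4; q5-0->q6; q5-1->q7; q6-0->q4; q6-1->q7; q7-0->q5; q7-1->q7

Build one automaton per condition and run them in lockstep. The first has 4 states tracking whether and how much of `010` has been seen; the second has 4 states tracking partial matches of the forbidden pattern `000`. A product state is a pair (one from each), accepting exactly when both do. Minimizing collapses redundant product states.
With 8 states:
        0   1  
>  q0   q1  q0 
   q1   q2  q3 
   q2   q4  q3 
   q3   q5  q0 
   q4   q4  q4 
 * q5   q6  q7 
 * q6   q4  q7 
 * q7   q5  q7 
(> = start, * = accepting)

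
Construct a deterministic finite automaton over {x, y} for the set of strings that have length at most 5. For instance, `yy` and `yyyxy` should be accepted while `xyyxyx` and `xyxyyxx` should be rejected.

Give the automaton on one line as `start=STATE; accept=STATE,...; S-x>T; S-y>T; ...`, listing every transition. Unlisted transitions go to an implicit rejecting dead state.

start=q0; accept=q0,q1,q2,q3,q4,q5; q0-x>q1; q0-y>q1; q1-x>q2; q1-y>q2; q2-x>q3; q2-y>q3; q3-x>q4; q3-y>q4; q4-x>q5; q4-y>q5; q5-x>q6; q5-y>q6; q6-x>q6; q6-y>q6

Count input length up to 6: every symbol moves from q0 toward q6, which means 'more than 5' and absorbs. Accept from {q0, q1, q2, q3, q4, q5}.
7 states suffice.
        x   y  
>* q0   q1  q1 
 * q1   q2  q2 
 * q2   q3  q3 
 * q3   q4  q4 
 * q4   q5  q5 
 * q5   q6  q6 
   q6   q6  q6 
(> = start, * = accepting)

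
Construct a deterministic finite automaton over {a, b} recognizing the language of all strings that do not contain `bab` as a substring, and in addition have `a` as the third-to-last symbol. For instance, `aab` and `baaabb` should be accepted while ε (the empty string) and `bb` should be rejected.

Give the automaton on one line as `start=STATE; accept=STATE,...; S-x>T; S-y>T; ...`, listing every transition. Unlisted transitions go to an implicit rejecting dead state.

Run two small machines in parallel and take their product. One (4 states) tracks partial matches of the forbidden pattern `bab`; the other (15 states) tracks the last 3 symbols read. Each combined state is a pair, one component from each; accept when both components accept.
22 states suffice.
          a    b  
>  q0     q1   q2 
   q1     q3   q4 
   q2     q5   q6 
   q3     q7   q8 
   q4     q9  q10 
   q5    q11  q12 
   q6    q13  q14 
 * q7     q7   q8 
 * q8     q9  q10 
 * q9    q11  q12 
 * q10   q13  q14 
   q11    q7   q8 
   q12   q15  q16 
   q13   q11  q12 
   q14   q13  q14 
   q15   q17  q12 
   q16   q18  q19 
   q17   q20  q21 
   q18   q17  q12 
   q19   q18  q19 
   q20   q20  q21 
   q21   q15  q16 
(> = start, * = accepting)

start=q0; accept=q7,q8,q9,q10; q0-a>q1; q0-b>q2; q1-a>q3; q1-b>q4; q2-a>q5; q2-b>q6; q3-a>q7; q3-b>q8; q4-a>q9; q4-b>q10; q5-a>q11; q5-b>q12; q6-a>q13; q6-b>q14; q7-a>q7; q7-b>q8; q8-a>q9; q8-b>q10; q9-a>q11; q9-b>q12; q10-a>q13; q10-b>q14; q11-a>q7; q11-b>q8; q12-a>q15; q12-b>q16; q13-a>q11; q13-b>q12; q14-a>q13; q14-b>q14; q15-a>q17; q15-b>q12; q16-a>q18; q16-b>q19; q17-a>q20; q17-b>q21; q18-a>q17; q18-b>q12; q19-a>q18; q19-b>q19; q20-a>q20; q20-b>q21; q21-a>q15; q21-b>q16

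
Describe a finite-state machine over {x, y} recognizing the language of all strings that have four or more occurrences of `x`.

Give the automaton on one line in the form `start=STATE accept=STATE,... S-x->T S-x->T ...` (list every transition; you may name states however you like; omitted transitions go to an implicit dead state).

Only the number of `x`s matters, and only up to 5. Make a chain q0 → q1 → q2 → q3 → q4 → q5 advanced by each `x` (with q5 absorbing); every other symbol self-loops. The accepting set is {q4, q5}.
With 6 states:
        x   y  
>  q0   q1  q0 
   q1   q2  q1 
   q2   q3  q2 
   q3   q4  q3 
 * q4   q5  q4 
 * q5   q5  q5 
(> = start, * = accepting)

start=q0 accept=q4,q5 q0-x->q1 q0-y->q0 q1-x->q2 q1-y->q1 q2-x->q3 q2-y->q2 q3-x->q4 q3-y->q3 q4-x->q5 q4-y->q4 q5-x->q5 q5-y->q5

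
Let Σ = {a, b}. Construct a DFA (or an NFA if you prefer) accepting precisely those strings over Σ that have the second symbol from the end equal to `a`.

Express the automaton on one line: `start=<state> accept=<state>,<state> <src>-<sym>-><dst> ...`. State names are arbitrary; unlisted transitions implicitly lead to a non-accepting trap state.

Because acceptance depends on a position counted from the end, the machine has to buffer the most recent 2 symbols. Make each state the string of the last up-to-2 symbols read; on input `x` shift the window left and append `x`. Accept when the buffered window has length 2 and begins with `a`.
With 7 states:
        a   b  
>  q0   q1  q2 
   q1   q3  q4 
   q2   q5  q6 
 * q3   q3  q4 
 * q4   q5  q6 
   q5   q3  q4 
   q6   q5  q6 
(> = start, * = accepting)

start=q0 accept=q3,q4 q0-a->q1 q0-b->q2 q1-a->q3 q1-b->q4 q2-a->q5 q2-b->q6 q3-a->q3 q3-b->q4 q4-a->q5 q4-b->q6 q5-a->q3 q5-b->q4 q6-a->q5 q6-b->q6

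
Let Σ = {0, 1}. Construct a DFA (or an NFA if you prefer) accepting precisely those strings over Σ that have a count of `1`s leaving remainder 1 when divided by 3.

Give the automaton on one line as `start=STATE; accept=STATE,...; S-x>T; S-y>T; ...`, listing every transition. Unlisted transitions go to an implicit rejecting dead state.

Keep the running count of `1`s modulo 3: each `1` advances along the cycle A → B → C → A while other symbols loop. Accept at B.
       0  1 
>  A   A  B 
 * B   B  C 
   C   C  A 
(> = start, * = accepting)

start=A; accept=B; A-0>A; A-1>B; B-0>B; B-1>C; C-0>C; C-1>A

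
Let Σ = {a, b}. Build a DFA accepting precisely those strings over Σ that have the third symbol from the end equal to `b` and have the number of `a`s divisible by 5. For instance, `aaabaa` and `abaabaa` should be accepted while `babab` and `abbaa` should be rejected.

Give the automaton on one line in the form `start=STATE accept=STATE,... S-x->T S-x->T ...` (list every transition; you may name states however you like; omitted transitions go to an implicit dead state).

start=q0 accept=q6,q13,q14,q15 q0-a->q1 q0-b->q2 q1-a->q3 q1-b->q1 q2-a->q1 q2-b->q4 q3-a->q5 q3-b->q3 q4-a->q1 q4-b->q6 q5-a->q7 q5-b->q8 q6-a->q1 q6-b->q6 q7-a->q0 q7-b->q9 q8-a->q10 q8-b->q8 q9-a->q11 q9-b->q12 q10-a->q13 q10-b->q9 q11-a->q1 q11-b->q14 q12-a->q15 q12-b->q12 q13-a->q1 q13-b->q2 q14-a->q1 q14-b->q4 q15-a->q1 q15-b->q14

Handle the two conditions separately and then intersect. The first has 15 states tracking the last 3 symbols read; the second has 5 states tracking the count of `a`s modulo 5. A product state is a pair (one from each), accepting exactly when both do. Minimizing collapses redundant product states.
With 16 states:
          a    b  
>  q0     q1   q2 
   q1     q3   q1 
   q2     q1   q4 
   q3     q5   q3 
   q4     q1   q6 
   q5     q7   q8 
 * q6     q1   q6 
   q7     q0   q9 
   q8    q10   q8 
   q9    q11  q12 
   q10   q13   q9 
   q11    q1  q14 
   q12   q15  q12 
 * q13    q1   q2 
 * q14    q1   q4 
 * q15    q1  q14 
(> = start, * = accepting)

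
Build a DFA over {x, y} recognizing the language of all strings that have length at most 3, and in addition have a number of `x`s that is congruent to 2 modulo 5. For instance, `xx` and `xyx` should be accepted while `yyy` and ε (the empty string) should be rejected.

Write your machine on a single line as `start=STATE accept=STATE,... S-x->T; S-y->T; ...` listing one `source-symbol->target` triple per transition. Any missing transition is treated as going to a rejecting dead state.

start=q0; accept=q3,q7; q0-x->q1; q0-y->q2; q1-x->q3; q1-y->q4; q2-x->q4; q2-y->q5; q3-x->q6; q3-y->q7; q4-x->q7; q4-y->q8; q5-x->q8; q5-y->q9; q6-x->q10; q6-y->q11; q7-x->q11; q7-y->q12; q8-x->q12; q8-y->q13; q9-x->q13; q9-y->q14; q10-x->q14; q10-y->q10; q11-x->q10; q11-y->q11; q12-x->q11; q12-y->q12; q13-x->q12; q13-y->q13; q14-x->q13; q14-y->q14

Build one automaton per condition and run them in lockstep. The first has 5 states tracking the input length, saturating at 4; the second has 5 states tracking the count of `x`s modulo 5. A product state is a pair (one from each), accepting exactly when both do.
A 15-state machine:
          x    y  
>  q0     q1   q2 
   q1     q3   q4 
   q2     q4   q5 
 * q3     q6   q7 
   q4     q7   q8 
   q5     q8   q9 
   q6    q10  q11 
 * q7    q11  q12 
   q8    q12  q13 
   q9    q13  q14 
   q10   q14  q10 
   q11   q10  q11 
   q12   q11  q12 
   q13   q12  q13 
   q14   q13  q14 
(> = start, * = accepting)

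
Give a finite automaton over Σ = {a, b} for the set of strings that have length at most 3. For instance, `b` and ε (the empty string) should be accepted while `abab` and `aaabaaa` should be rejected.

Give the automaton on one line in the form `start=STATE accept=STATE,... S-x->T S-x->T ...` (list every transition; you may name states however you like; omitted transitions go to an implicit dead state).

start=q0 accept=q0,q1,q2,q3 q0-a->q1 q0-b->q1 q1-a->q2 q1-b->q2 q2-a->q3 q2-b->q3 q3-a->q4 q3-b->q4 q4-a->q4 q4-b->q4

Count input length up to 4: every symbol moves from q0 toward q4, which means 'more than 3' and absorbs. Accept from {q0, q1, q2, q3}.
A 5-state machine:
        a   b  
>* q0   q1  q1 
 * q1   q2  q2 
 * q2   q3  q3 
 * q3   q4  q4 
   q4   q4  q4 
(> = start, * = accepting)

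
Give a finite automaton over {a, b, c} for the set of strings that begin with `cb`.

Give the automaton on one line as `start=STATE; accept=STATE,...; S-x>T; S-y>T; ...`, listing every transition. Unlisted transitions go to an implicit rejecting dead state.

Walk along `cb` while the input agrees: from s0 take `c` to s1, and so on. Any deviation drops to the rejecting sink s3. Once s2 is reached the prefix is confirmed and every continuation is accepted.
A 4-state machine:
        a   b   c  
>  s0   s3  s3  s1 
   s1   s3  s2  s3 
 * s2   s2  s2  s2 
   s3   s3  s3  s3 
(> = start, * = accepting)

start=s0; accept=s2; s0-a>s3; s0-b>s3; s0-c>s1; s1-a>s3; s1-b>s2; s1-c>s3; s2-a>s2; s2-b>s2; s2-c>s2; s3-a>s3; s3-b>s3; s3-c>s3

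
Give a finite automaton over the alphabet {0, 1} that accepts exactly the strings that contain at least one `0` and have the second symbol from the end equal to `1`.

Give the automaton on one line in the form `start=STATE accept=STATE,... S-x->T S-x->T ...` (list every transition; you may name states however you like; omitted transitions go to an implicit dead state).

start=q0 accept=q5,q8,q9,q10 q0-0->q1 q0-1->q2 q1-0->q3 q1-1->q4 q2-0->q5 q2-1->q6 q3-0->q3 q3-1->q7 q4-0->q8 q4-1->q9 q5-0->q3 q5-1->q4 q6-0->q5 q6-1->q6 q7-0->q8 q7-1->q10 q8-0->q3 q8-1->q7 q9-0->q8 q9-1->q9 q10-0->q8 q10-1->q10

Run two small machines in parallel and take their product. One (3 states) tracks the count of `0`s, saturating at 2; the other (7 states) tracks the last 2 symbols read. Each combined state is a pair, one component from each; accept when both components accept.
11 states suffice.
          0    1  
>  q0     q1   q2 
   q1     q3   q4 
   q2     q5   q6 
   q3     q3   q7 
   q4     q8   q9 
 * q5     q3   q4 
   q6     q5   q6 
   q7     q8  q10 
 * q8     q3   q7 
 * q9     q8   q9 
 * q10    q8  q10 
(> = start, * = accepting)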